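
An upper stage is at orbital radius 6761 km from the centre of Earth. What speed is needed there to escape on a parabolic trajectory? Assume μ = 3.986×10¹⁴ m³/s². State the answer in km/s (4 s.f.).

v_esc ≈ 10.86 km/s

r = 6761 km = 6.761×10⁶ m.
Escape speed v_esc = √(2μ/r) = √(2 × 3.986×10¹⁴ / 6.761×10⁶) = √(1.179×10⁸) = 10860 m/s.
= 10.86 km/s.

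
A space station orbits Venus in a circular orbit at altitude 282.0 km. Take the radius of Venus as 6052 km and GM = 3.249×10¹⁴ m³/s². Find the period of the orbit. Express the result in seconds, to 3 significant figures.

r = 6052 + 282.0 = 6334.0 km = 6.3340×10⁶ m.
Kepler's third law: T = 2π√(r³/μ) = 2π√((6.334×10⁶)³ / 3.249×10¹⁴).
r³/μ = 7.821×10⁵ s², so T = 2π × 8.844×10² = 5.557×10³ s.

T ≈ 5560 seconds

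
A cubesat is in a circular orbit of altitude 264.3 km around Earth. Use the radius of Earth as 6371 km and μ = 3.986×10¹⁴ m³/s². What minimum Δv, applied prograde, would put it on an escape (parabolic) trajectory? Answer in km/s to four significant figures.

Δv ≈ 3.210 km/s

r = 6371 + 264.3 = 6635.3 km = 6.6353×10⁶ m.
Circular speed v_c = √(μ/r) = 7751 m/s.
Escape speed v_esc = √(2μ/r) = √2 × v_c = 10960 m/s.
Δv = v_esc − v_c = 3210 m/s = 3.210 km/s.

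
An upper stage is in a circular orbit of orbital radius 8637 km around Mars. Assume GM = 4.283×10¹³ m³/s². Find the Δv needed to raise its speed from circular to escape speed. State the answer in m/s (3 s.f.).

Δv ≈ 922 m/s

r = 8637 km = 8.637×10⁶ m.
Circular speed v_c = √(μ/r) = 2227 m/s.
Escape speed v_esc = √(2μ/r) = √2 × v_c = 3149 m/s.
Δv = v_esc − v_c = 922.4 m/s.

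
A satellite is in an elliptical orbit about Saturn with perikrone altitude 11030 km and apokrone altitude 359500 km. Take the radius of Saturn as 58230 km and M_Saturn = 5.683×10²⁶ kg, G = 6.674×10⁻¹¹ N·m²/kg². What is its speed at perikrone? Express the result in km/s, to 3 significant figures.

μ = GM = 6.674×10⁻¹¹ × 5.683×10²⁶ = 3.793×10¹⁶ m³/s².
r_p = 58230 + 11030 = 69260 km = 6.9260×10⁷ m.
r_a = 58230 + 359500 = 417730 km = 4.1773×10⁸ m.
Semi-major axis a = (r_p + r_a)/2 = 2.4350×10⁵ km = 2.435×10⁸ m.
Vis-viva: v² = μ(2/r − 1/a) = 3.793×10¹⁶ × (2.888×10⁻⁸ − 4.107×10⁻⁹) = 9.395×10⁸ m²/s².
v = 30650 m/s = 30.65 km/s.

v ≈ 30.7 km/s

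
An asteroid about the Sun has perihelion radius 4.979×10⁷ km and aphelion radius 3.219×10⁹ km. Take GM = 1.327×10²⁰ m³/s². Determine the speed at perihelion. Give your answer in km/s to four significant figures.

v ≈ 72.45 km/s

Semi-major axis a = (r_p + r_a)/2 = 1.6344×10⁹ km = 1.634×10¹² m.
Vis-viva: v² = μ(2/r − 1/a) = 1.327×10²⁰ × (4.017×10⁻¹¹ − 6.118×10⁻¹³) = 5.249×10⁹ m²/s².
v = 72450 m/s = 72.45 km/s.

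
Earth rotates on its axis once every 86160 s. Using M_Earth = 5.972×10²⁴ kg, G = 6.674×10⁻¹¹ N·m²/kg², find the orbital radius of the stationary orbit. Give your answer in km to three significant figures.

μ = GM = 6.674×10⁻¹¹ × 5.972×10²⁴ = 3.986×10¹⁴ m³/s².
A synchronous orbit has period T, so by Kepler's third law a = (μT²/4π²)^(1/3).
μT²/4π² = 3.986×10¹⁴ × (8.616×10⁴)² / 39.48 = 7.495×10²² m³.
a = 4.216×10⁷ m = 42162 km.

r_sync ≈ 42200 km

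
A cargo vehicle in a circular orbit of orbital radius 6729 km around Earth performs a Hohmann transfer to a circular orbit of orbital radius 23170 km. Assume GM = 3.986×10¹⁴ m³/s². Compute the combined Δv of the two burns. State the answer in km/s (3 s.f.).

r₁ = 6729 km = 6.729×10⁶ m.
r₂ = 23170 km = 2.317×10⁷ m.
Transfer ellipse a_t = (r₁ + r₂)/2 = 1.495×10⁷ m.
At r₁: circular v_c1 = √(μ/r₁) = 7697 m/s; transfer-perigee v_p = √[μ(2/r₁ − 1/a_t)] = 9582 m/s.
Δv₁ = v_p − v_c1 = 1885 m/s.
At r₂: circular v_c2 = √(μ/r₂) = 4148 m/s; transfer-apogee v_a = √[μ(2/r₂ − 1/a_t)] = 2783 m/s.
Δv₂ = v_c2 − v_a = 1365 m/s.
Total Δv = Δv₁ + Δv₂ = 3250 m/s = 3.250 km/s.

Δv_total ≈ 3.25 km/s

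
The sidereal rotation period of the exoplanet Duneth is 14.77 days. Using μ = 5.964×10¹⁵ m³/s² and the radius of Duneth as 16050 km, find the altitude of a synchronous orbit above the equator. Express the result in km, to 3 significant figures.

h_sync ≈ 6.11×10⁵ km

T = 14.77 days = 1.276×10⁶ s.
A synchronous orbit has period T, so by Kepler's third law a = (μT²/4π²)^(1/3).
μT²/4π² = 5.964×10¹⁵ × (1.276×10⁶)² / 39.48 = 2.460×10²⁶ m³.
a = 6.266×10⁸ m = 6.2660×10⁵ km.
Altitude h = a − R = 6.2660×10⁵ − 16050 = 6.1055×10⁵ km.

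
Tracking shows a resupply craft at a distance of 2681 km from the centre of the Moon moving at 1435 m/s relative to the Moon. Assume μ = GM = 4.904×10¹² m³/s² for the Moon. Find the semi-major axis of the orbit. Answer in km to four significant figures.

r = 2.681×10⁶ m.
Vis-viva rearranged: 1/a = 2/r − v²/μ = 7.460×10⁻⁷ − 4.199×10⁻⁷ = 3.261×10⁻⁷ m⁻¹.
a = 3.067×10⁶ m = 3066.7 km.

a ≈ 3067 km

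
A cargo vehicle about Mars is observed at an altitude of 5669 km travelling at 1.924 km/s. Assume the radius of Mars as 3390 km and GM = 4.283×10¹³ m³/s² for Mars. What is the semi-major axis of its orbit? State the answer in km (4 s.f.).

r = 3390 + 5669 = 9059.0 km = 9.059×10⁶ m.
Specific orbital energy ε = v²/2 − μ/r = (1924)²/2 − 4.283×10¹³/9.059×10⁶ = -2.877×10⁶ J/kg.
Since ε = −μ/(2a), a = −μ/(2ε) = 7.443×10⁶ m = 7443.5 km.

a ≈ 7443 km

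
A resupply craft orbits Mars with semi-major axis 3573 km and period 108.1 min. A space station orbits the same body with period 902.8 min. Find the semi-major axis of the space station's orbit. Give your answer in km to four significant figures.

Kepler's third law: a³ ∝ T², so a₂ = a₁ (T₂/T₁)^(2/3).
T₂/T₁ = 8.352, (T₂/T₁)^(2/3) = 4.116.
a₂ = 3573 × 4.116 = 14710 km.

a₂ ≈ 14710 km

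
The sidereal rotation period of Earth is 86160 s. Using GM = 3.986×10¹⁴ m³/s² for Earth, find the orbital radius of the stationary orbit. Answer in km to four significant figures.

r_sync ≈ 42160 km

A synchronous orbit has period T, so by Kepler's third law a = (μT²/4π²)^(1/3).
μT²/4π² = 3.986×10¹⁴ × (8.616×10⁴)² / 39.48 = 7.495×10²² m³.
a = 4.216×10⁷ m = 42163 km.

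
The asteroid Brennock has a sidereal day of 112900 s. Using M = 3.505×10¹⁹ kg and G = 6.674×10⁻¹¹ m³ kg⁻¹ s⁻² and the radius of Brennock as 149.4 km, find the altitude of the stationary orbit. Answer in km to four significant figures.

μ = GM = 6.674×10⁻¹¹ × 3.505×10¹⁹ = 2.339×10⁹ m³/s².
A synchronous orbit has period T, so by Kepler's third law a = (μT²/4π²)^(1/3).
μT²/4π² = 2.339×10⁹ × (1.129×10⁵)² / 39.48 = 7.553×10¹⁷ m³.
a = 9.107×10⁵ m = 910.68 km.
Altitude h = a − R = 910.68 − 149.4 = 761.28 km.

h_sync ≈ 761.3 km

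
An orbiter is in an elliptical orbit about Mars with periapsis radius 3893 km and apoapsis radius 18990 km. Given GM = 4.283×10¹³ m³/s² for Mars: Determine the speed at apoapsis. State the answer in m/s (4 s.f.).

v ≈ 876.0 m/s

Semi-major axis a = (r_p + r_a)/2 = 11442 km = 1.144×10⁷ m.
Vis-viva: v² = μ(2/r − 1/a) = 4.283×10¹³ × (1.053×10⁻⁷ − 8.740×10⁻⁸) = 7.674×10⁵ m²/s².
v = 876.0 m/s.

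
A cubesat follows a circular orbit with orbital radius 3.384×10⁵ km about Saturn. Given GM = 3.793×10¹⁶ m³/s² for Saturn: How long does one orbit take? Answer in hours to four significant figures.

r = 3.384×10⁵ km = 3.384×10⁸ m.
Kepler's third law: T = 2π√(r³/μ) = 2π√((3.384×10⁸)³ / 3.793×10¹⁶).
r³/μ = 1.022×10⁹ s², so T = 2π × 3.196×10⁴ = 2.008×10⁵ s.
Converting: 2.008×10⁵ s ÷ 3600 = 55.79 hours.

T ≈ 55.79 hours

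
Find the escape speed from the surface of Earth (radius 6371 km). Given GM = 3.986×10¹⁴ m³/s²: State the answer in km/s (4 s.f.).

v_esc ≈ 11.19 km/s

r = R = 6.371×10⁶ m.
Escape speed v_esc = √(2μ/r) = √(2 × 3.986×10¹⁴ / 6.371×10⁶) = √(1.251×10⁸) = 11190 m/s.
= 11.19 km/s.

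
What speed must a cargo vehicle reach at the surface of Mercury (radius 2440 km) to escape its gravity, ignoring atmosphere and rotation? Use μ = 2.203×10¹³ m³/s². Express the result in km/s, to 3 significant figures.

v_esc ≈ 4.25 km/s

r = R = 2.440×10⁶ m.
Escape speed v_esc = √(2μ/r) = √(2 × 2.203×10¹³ / 2.440×10⁶) = √(1.806×10⁷) = 4249 m/s.
= 4.249 km/s.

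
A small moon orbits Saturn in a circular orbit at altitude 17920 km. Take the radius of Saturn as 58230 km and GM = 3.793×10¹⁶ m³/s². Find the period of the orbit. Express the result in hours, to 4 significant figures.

r = 58230 + 17920 = 76150 km = 7.6150×10⁷ m.
Kepler's third law: T = 2π√(r³/μ) = 2π√((7.615×10⁷)³ / 3.793×10¹⁶).
r³/μ = 1.164×10⁷ s², so T = 2π × 3.412×10³ = 2.144×10⁴ s.
Converting: 2.144×10⁴ s ÷ 3600 = 5.955 hours.

T ≈ 5.955 hours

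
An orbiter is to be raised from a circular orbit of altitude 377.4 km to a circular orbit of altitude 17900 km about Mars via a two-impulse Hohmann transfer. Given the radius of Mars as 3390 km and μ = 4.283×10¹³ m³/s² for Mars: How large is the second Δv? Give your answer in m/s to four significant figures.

Δv ≈ 640.6 m/s

r₁ = 3390 + 377.4 = 3767.4 km = 3.7674×10⁶ m.
r₂ = 3390 + 17900 = 21290 km = 2.1290×10⁷ m.
Transfer ellipse a_t = (r₁ + r₂)/2 = 1.253×10⁷ m.
At r₁: circular v_c1 = √(μ/r₁) = 3372 m/s; transfer-periapsis v_p = √[μ(2/r₁ − 1/a_t)] = 4395 m/s.
At r₂: circular v_c2 = √(μ/r₂) = 1418 m/s; transfer-apoapsis v_a = √[μ(2/r₂ − 1/a_t)] = 777.8 m/s.
Δv₂ = v_c2 − v_a = 640.6 m/s.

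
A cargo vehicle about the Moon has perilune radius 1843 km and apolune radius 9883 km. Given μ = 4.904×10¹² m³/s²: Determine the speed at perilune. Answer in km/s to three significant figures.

v ≈ 2.12 km/s

Semi-major axis a = (r_p + r_a)/2 = 5863.0 km = 5.863×10⁶ m.
Vis-viva: v² = μ(2/r − 1/a) = 4.904×10¹² × (1.085×10⁻⁶ − 1.706×10⁻⁷) = 4.485×10⁶ m²/s².
v = 2118 m/s = 2.118 km/s.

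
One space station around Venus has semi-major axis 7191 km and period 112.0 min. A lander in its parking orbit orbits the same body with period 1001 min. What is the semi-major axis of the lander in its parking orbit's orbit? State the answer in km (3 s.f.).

a₂ ≈ 31000 km

Kepler's third law: a³ ∝ T², so a₂ = a₁ (T₂/T₁)^(2/3).
T₂/T₁ = 8.938, (T₂/T₁)^(2/3) = 4.307.
a₂ = 7191 × 4.307 = 30970 km.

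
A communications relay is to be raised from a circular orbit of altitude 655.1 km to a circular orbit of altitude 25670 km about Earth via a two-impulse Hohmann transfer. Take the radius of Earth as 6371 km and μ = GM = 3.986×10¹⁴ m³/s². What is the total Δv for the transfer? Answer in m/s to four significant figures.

Δv_total ≈ 3526 m/s

r₁ = 6371 + 655.1 = 7026.1 km = 7.0261×10⁶ m.
r₂ = 6371 + 25670 = 32041 km = 3.2041×10⁷ m.
Transfer ellipse a_t = (r₁ + r₂)/2 = 1.953×10⁷ m.
At r₁: circular v_c1 = √(μ/r₁) = 7532 m/s; transfer-perigee v_p = √[μ(2/r₁ − 1/a_t)] = 9647 m/s.
Δv₁ = v_p − v_c1 = 2115 m/s.
At r₂: circular v_c2 = √(μ/r₂) = 3527 m/s; transfer-apogee v_a = √[μ(2/r₂ − 1/a_t)] = 2115 m/s.
Δv₂ = v_c2 − v_a = 1412 m/s.
Total Δv = Δv₁ + Δv₂ = 3526 m/s.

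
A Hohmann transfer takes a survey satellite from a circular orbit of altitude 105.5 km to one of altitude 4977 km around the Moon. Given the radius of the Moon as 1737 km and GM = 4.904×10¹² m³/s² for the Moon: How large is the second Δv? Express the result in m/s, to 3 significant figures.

Δv ≈ 294 m/s

r₁ = 1737 + 105.5 = 1842.5 km = 1.8425×10⁶ m.
r₂ = 1737 + 4977 = 6714.0 km = 6.7140×10⁶ m.
Transfer ellipse a_t = (r₁ + r₂)/2 = 4.278×10⁶ m.
At r₁: circular v_c1 = √(μ/r₁) = 1631 m/s; transfer-perilune v_p = √[μ(2/r₁ − 1/a_t)] = 2044 m/s.
At r₂: circular v_c2 = √(μ/r₂) = 854.6 m/s; transfer-apolune v_a = √[μ(2/r₂ − 1/a_t)] = 560.9 m/s.
Δv₂ = v_c2 − v_a = 293.8 m/s.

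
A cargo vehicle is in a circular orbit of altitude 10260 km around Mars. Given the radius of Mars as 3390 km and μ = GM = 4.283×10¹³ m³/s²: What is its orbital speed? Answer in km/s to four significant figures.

r = 3390 + 10260 = 13650 km = 1.3650×10⁷ m.
For a circular orbit v = √(μ/r) = √(4.283×10¹³ / 1.365×10⁷) = √(3.138×10⁶) = 1771 m/s.
That is 1.771 km/s.

v ≈ 1.771 km/s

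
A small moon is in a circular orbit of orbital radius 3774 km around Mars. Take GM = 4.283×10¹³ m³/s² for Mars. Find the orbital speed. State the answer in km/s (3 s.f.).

v ≈ 3.37 km/s

r = 3774 km = 3.774×10⁶ m.
For a circular orbit v = √(μ/r) = √(4.283×10¹³ / 3.774×10⁶) = √(1.135×10⁷) = 3369 m/s.
That is 3.369 km/s.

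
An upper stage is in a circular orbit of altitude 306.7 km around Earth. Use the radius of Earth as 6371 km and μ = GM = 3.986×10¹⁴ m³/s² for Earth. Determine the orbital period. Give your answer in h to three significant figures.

r = 6371 + 306.7 = 6677.7 km = 6.6777×10⁶ m.
Kepler's third law: T = 2π√(r³/μ) = 2π√((6.678×10⁶)³ / 3.986×10¹⁴).
r³/μ = 7.470×10⁵ s², so T = 2π × 8.643×10² = 5.431×10³ s.
Converting: 5.431×10³ s ÷ 3600 = 1.509 h.

T ≈ 1.51 h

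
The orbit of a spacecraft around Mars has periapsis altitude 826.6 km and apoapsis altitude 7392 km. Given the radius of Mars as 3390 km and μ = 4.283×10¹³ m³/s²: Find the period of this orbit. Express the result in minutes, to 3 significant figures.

r_p = 3390 + 826.6 = 4216.6 km = 4.2166×10⁶ m.
r_a = 3390 + 7392 = 10782 km = 1.0782×10⁷ m.
Semi-major axis a = (r_p + r_a)/2 = (4216.6 + 10782)/2 = 7499.3 km = 7.499×10⁶ m.
By Kepler's third law T = 2π√(a³/μ) = 2π × 3.138×10³ = 1.972×10⁴ s.
= 328.6 minutes.

T ≈ 329 minutes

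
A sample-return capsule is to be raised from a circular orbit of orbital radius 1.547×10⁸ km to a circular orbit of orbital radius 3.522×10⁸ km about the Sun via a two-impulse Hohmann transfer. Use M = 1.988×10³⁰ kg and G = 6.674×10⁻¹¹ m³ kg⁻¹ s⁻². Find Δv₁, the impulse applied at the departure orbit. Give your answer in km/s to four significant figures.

μ = GM = 6.674×10⁻¹¹ × 1.988×10³⁰ = 1.327×10²⁰ m³/s².
r₁ = 1.547×10⁸ km = 1.547×10¹¹ m.
r₂ = 3.522×10⁸ km = 3.522×10¹¹ m.
Transfer ellipse a_t = (r₁ + r₂)/2 = 2.534×10¹¹ m.
At r₁: circular v_c1 = √(μ/r₁) = 29290 m/s; transfer-perihelion v_p = √[μ(2/r₁ − 1/a_t)] = 34520 m/s.
Δv₁ = v_p − v_c1 = 5237 m/s.
= 5.237 km/s.

Δv ≈ 5.237 km/s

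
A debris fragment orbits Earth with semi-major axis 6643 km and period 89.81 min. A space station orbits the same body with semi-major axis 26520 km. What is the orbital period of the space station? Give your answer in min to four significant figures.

T₂ ≈ 716.4 min

Kepler's third law: T² ∝ a³, so T₂ = T₁ (a₂/a₁)^(3/2).
a₂/a₁ = 3.992, (a₂/a₁)^(3/2) = 7.977.
T₂ = 89.81 × 7.977 = 716.4 min.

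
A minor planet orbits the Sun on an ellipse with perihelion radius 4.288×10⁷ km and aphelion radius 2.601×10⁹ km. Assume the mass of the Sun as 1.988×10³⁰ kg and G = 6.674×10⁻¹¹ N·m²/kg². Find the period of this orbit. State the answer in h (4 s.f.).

T ≈ 230300 h

μ = GM = 6.674×10⁻¹¹ × 1.988×10³⁰ = 1.327×10²⁰ m³/s².
Semi-major axis a = (r_p + r_a)/2 = (4.2880×10⁷ + 2.6010×10⁹)/2 = 1.3219×10⁹ km = 1.322×10¹² m.
By Kepler's third law T = 2π√(a³/μ) = 2π × 1.320×10⁸ = 8.291×10⁸ s.
= 2.303×10⁵ h.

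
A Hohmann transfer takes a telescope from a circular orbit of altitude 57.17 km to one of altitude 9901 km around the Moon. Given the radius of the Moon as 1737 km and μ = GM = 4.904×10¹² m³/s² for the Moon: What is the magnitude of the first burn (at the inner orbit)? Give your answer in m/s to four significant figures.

r₁ = 1737 + 57.17 = 1794.2 km = 1.7942×10⁶ m.
r₂ = 1737 + 9901 = 11638 km = 1.1638×10⁷ m.
Transfer ellipse a_t = (r₁ + r₂)/2 = 6.716×10⁶ m.
At r₁: circular v_c1 = √(μ/r₁) = 1653 m/s; transfer-perilune v_p = √[μ(2/r₁ − 1/a_t)] = 2176 m/s.
Δv₁ = v_p − v_c1 = 523.1 m/s.

Δv ≈ 523.1 m/s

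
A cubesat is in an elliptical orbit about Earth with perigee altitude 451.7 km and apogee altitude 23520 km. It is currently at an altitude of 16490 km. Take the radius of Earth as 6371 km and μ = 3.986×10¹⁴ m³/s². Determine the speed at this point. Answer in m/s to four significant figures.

v ≈ 3627 m/s

r_p = 6371 + 451.7 = 6822.7 km = 6.8227×10⁶ m.
r_a = 6371 + 23520 = 29891 km = 2.9891×10⁷ m.
r = 6371 + 16490 = 22861 km = 2.286×10⁷ m.
Semi-major axis a = (r_p + r_a)/2 = 18357 km = 1.836×10⁷ m.
Vis-viva: v² = μ(2/r − 1/a) = 3.986×10¹⁴ × (8.749×10⁻⁸ − 5.448×10⁻⁸) = 1.316×10⁷ m²/s².
v = 3627 m/s.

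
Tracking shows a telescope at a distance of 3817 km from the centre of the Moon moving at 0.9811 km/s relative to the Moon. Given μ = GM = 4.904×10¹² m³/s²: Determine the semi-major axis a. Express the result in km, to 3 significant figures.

r = 3.817×10⁶ m.
Vis-viva rearranged: 1/a = 2/r − v²/μ = 5.240×10⁻⁷ − 1.963×10⁻⁷ = 3.277×10⁻⁷ m⁻¹.
a = 3.052×10⁶ m = 3051.6 km.

a ≈ 3050 km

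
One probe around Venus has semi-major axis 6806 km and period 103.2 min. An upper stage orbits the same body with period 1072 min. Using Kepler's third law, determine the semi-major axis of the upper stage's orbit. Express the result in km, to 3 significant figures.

a₂ ≈ 32400 km

Kepler's third law: a³ ∝ T², so a₂ = a₁ (T₂/T₁)^(2/3).
T₂/T₁ = 10.39, (T₂/T₁)^(2/3) = 4.761.
a₂ = 6806 × 4.761 = 32400 km.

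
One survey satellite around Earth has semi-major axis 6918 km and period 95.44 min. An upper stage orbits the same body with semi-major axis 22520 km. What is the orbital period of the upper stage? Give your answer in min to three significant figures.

T₂ ≈ 561 min

Kepler's third law: T² ∝ a³, so T₂ = T₁ (a₂/a₁)^(3/2).
a₂/a₁ = 3.255, (a₂/a₁)^(3/2) = 5.873.
T₂ = 95.44 × 5.873 = 560.5 min.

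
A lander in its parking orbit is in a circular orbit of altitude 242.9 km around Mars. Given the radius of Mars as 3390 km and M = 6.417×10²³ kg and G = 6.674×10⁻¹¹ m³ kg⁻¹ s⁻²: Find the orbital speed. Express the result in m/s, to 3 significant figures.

μ = GM = 6.674×10⁻¹¹ × 6.417×10²³ = 4.283×10¹³ m³/s².
r = 3390 + 242.9 = 3632.9 km = 3.6329×10⁶ m.
For a circular orbit v = √(μ/r) = √(4.283×10¹³ / 3.633×10⁶) = √(1.179×10⁷) = 3433 m/s.

v ≈ 3430 m/s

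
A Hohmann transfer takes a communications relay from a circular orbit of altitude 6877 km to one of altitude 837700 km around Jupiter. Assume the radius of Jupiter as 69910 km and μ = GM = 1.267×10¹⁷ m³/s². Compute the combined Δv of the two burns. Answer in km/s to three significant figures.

Δv_total ≈ 21.7 km/s

r₁ = 69910 + 6877 = 76787 km = 7.6787×10⁷ m.
r₂ = 69910 + 837700 = 907610 km = 9.0761×10⁸ m.
Transfer ellipse a_t = (r₁ + r₂)/2 = 4.922×10⁸ m.
At r₁: circular v_c1 = √(μ/r₁) = 40620 m/s; transfer-perijove v_p = √[μ(2/r₁ − 1/a_t)] = 55160 m/s.
Δv₁ = v_p − v_c1 = 14540 m/s.
At r₂: circular v_c2 = √(μ/r₂) = 11820 m/s; transfer-apojove v_a = √[μ(2/r₂ − 1/a_t)] = 4667 m/s.
Δv₂ = v_c2 − v_a = 7148 m/s.
Total Δv = Δv₁ + Δv₂ = 21690 m/s = 21.69 km/s.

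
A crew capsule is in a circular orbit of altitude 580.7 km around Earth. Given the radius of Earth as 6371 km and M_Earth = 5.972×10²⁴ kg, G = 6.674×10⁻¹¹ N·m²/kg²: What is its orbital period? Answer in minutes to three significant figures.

μ = GM = 6.674×10⁻¹¹ × 5.972×10²⁴ = 3.986×10¹⁴ m³/s².
r = 6371 + 580.7 = 6951.7 km = 6.9517×10⁶ m.
Kepler's third law: T = 2π√(r³/μ) = 2π√((6.952×10⁶)³ / 3.986×10¹⁴).
r³/μ = 8.429×10⁵ s², so T = 2π × 9.181×10² = 5.769×10³ s.
Converting: 5.769×10³ s ÷ 60.00 = 96.14 minutes.

T ≈ 96.1 minutes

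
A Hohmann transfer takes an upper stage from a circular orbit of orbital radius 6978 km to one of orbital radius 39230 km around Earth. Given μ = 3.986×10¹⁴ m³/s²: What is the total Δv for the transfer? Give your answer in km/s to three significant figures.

r₁ = 6978 km = 6.978×10⁶ m.
r₂ = 39230 km = 3.923×10⁷ m.
Transfer ellipse a_t = (r₁ + r₂)/2 = 2.310×10⁷ m.
At r₁: circular v_c1 = √(μ/r₁) = 7558 m/s; transfer-perigee v_p = √[μ(2/r₁ − 1/a_t)] = 9848 m/s.
Δv₁ = v_p − v_c1 = 2291 m/s.
At r₂: circular v_c2 = √(μ/r₂) = 3188 m/s; transfer-apogee v_a = √[μ(2/r₂ − 1/a_t)] = 1752 m/s.
Δv₂ = v_c2 − v_a = 1436 m/s.
Total Δv = Δv₁ + Δv₂ = 3726 m/s = 3.726 km/s.

Δv_total ≈ 3.73 km/s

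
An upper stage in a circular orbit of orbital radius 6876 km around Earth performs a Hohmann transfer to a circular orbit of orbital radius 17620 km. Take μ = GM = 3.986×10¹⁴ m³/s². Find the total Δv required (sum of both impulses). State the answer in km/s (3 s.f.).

Δv_total ≈ 2.71 km/s

r₁ = 6876 km = 6.876×10⁶ m.
r₂ = 17620 km = 1.762×10⁷ m.
Transfer ellipse a_t = (r₁ + r₂)/2 = 1.225×10⁷ m.
At r₁: circular v_c1 = √(μ/r₁) = 7614 m/s; transfer-perigee v_p = √[μ(2/r₁ − 1/a_t)] = 9132 m/s.
Δv₁ = v_p − v_c1 = 1518 m/s.
At r₂: circular v_c2 = √(μ/r₂) = 4756 m/s; transfer-apogee v_a = √[μ(2/r₂ − 1/a_t)] = 3564 m/s.
Δv₂ = v_c2 − v_a = 1193 m/s.
Total Δv = Δv₁ + Δv₂ = 2711 m/s = 2.711 km/s.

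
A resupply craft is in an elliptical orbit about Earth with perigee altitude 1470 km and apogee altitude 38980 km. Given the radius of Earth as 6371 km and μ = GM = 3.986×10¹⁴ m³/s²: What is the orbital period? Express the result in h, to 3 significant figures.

r_p = 6371 + 1470 = 7841.0 km = 7.8410×10⁶ m.
r_a = 6371 + 38980 = 45351 km = 4.5351×10⁷ m.
Semi-major axis a = (r_p + r_a)/2 = (7841.0 + 45351)/2 = 26596 km = 2.660×10⁷ m.
By Kepler's third law T = 2π√(a³/μ) = 2π × 6.870×10³ = 4.317×10⁴ s.
= 11.99 h.

T ≈ 12.0 h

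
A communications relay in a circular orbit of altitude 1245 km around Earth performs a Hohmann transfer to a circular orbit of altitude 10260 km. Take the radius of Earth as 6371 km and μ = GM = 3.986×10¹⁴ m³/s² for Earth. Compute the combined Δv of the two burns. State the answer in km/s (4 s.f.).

r₁ = 6371 + 1245 = 7616.0 km = 7.6160×10⁶ m.
r₂ = 6371 + 10260 = 16631 km = 1.6631×10⁷ m.
Transfer ellipse a_t = (r₁ + r₂)/2 = 1.212×10⁷ m.
At r₁: circular v_c1 = √(μ/r₁) = 7234 m/s; transfer-perigee v_p = √[μ(2/r₁ − 1/a_t)] = 8473 m/s.
Δv₁ = v_p − v_c1 = 1239 m/s.
At r₂: circular v_c2 = √(μ/r₂) = 4896 m/s; transfer-apogee v_a = √[μ(2/r₂ − 1/a_t)] = 3880 m/s.
Δv₂ = v_c2 − v_a = 1015 m/s.
Total Δv = Δv₁ + Δv₂ = 2254 m/s = 2.254 km/s.

Δv_total ≈ 2.254 km/s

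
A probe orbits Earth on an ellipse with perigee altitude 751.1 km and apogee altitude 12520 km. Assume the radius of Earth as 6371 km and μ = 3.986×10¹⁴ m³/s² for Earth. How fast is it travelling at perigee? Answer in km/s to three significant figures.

v ≈ 9.02 km/s

r_p = 6371 + 751.1 = 7122.1 km = 7.1221×10⁶ m.
r_a = 6371 + 12520 = 18891 km = 1.8891×10⁷ m.
Semi-major axis a = (r_p + r_a)/2 = 13007 km = 1.301×10⁷ m.
Vis-viva: v² = μ(2/r − 1/a) = 3.986×10¹⁴ × (2.808×10⁻⁷ − 7.688×10⁻⁸) = 8.129×10⁷ m²/s².
v = 9016 m/s = 9.016 km/s.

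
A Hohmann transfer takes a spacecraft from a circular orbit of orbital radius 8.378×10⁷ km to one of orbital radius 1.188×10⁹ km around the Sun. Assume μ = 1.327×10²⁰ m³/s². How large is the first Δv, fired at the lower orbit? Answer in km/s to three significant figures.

Δv ≈ 14.6 km/s

r₁ = 8.378×10⁷ km = 8.378×10¹⁰ m.
r₂ = 1.188×10⁹ km = 1.188×10¹² m.
Transfer ellipse a_t = (r₁ + r₂)/2 = 6.359×10¹¹ m.
At r₁: circular v_c1 = √(μ/r₁) = 39800 m/s; transfer-perihelion v_p = √[μ(2/r₁ − 1/a_t)] = 54400 m/s.
Δv₁ = v_p − v_c1 = 14600 m/s.
= 14.60 km/s.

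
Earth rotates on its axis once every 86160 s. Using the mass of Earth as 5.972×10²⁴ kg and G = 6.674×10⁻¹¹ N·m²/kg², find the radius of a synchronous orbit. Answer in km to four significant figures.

μ = GM = 6.674×10⁻¹¹ × 5.972×10²⁴ = 3.986×10¹⁴ m³/s².
A synchronous orbit has period T, so by Kepler's third law a = (μT²/4π²)^(1/3).
μT²/4π² = 3.986×10¹⁴ × (8.616×10⁴)² / 39.48 = 7.495×10²² m³.
a = 4.216×10⁷ m = 42162 km.

r_sync ≈ 42160 km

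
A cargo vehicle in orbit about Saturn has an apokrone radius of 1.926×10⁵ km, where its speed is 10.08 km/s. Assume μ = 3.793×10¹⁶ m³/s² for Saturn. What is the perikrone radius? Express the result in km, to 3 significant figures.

r_a = 1.926×10⁸ m.
Specific energy ε = v²/2 − μ/r = -1.461×10⁸ J/kg, so a = −μ/(2ε) = 1.298×10⁸ m.
The apsides satisfy r_p + r_a = 2a, so the perikrone radius is 2a − r_a = 6.696×10⁷ m = 66957 km.

perikrone radius ≈ 67000 km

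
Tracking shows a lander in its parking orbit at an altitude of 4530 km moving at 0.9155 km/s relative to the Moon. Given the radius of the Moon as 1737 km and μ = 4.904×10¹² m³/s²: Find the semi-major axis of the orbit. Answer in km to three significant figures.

a ≈ 6750 km

r = 1737 + 4530 = 6267.0 km = 6.267×10⁶ m.
Specific orbital energy ε = v²/2 − μ/r = (915.5)²/2 − 4.904×10¹²/6.267×10⁶ = -3.634×10⁵ J/kg.
Since ε = −μ/(2a), a = −μ/(2ε) = 6.747×10⁶ m = 6746.6 km.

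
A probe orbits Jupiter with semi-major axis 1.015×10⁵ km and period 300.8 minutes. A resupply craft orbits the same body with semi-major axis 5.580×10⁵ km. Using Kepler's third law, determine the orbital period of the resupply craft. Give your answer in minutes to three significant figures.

Kepler's third law: T² ∝ a³, so T₂ = T₁ (a₂/a₁)^(3/2).
a₂/a₁ = 5.498, (a₂/a₁)^(3/2) = 12.89.
T₂ = 300.8 × 12.89 = 3877 minutes.

T₂ ≈ 3880 minutes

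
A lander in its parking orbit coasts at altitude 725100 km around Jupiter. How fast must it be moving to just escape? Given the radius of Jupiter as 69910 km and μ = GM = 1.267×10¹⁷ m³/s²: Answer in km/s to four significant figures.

v_esc ≈ 17.85 km/s

r = 69910 + 725100 = 795010 km = 7.9501×10⁸ m.
Escape speed v_esc = √(2μ/r) = √(2 × 1.267×10¹⁷ / 7.950×10⁸) = √(3.187×10⁸) = 17850 m/s.
= 17.85 km/s.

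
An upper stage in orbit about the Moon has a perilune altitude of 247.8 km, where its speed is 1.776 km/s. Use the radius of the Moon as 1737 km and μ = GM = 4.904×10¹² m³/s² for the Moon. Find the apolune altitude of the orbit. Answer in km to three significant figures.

r_p = 1737 + 247.8 = 1984.8 km = 1.985×10⁶ m.
Specific energy ε = v²/2 − μ/r = -8.937×10⁵ J/kg, so a = −μ/(2ε) = 2.744×10⁶ m.
The apsides satisfy r_p + r_a = 2a, so the apolune radius is 2a − r_p = 3.503×10⁶ m = 3502.6 km.
Apolune altitude = 3502.6 − 1737 = 1765.6 km.

apolune altitude ≈ 1770 km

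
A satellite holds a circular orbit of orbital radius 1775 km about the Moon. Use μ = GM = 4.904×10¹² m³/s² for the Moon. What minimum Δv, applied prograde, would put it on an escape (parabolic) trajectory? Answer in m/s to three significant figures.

r = 1775 km = 1.775×10⁶ m.
Circular speed v_c = √(μ/r) = 1662 m/s.
Escape speed v_esc = √(2μ/r) = √2 × v_c = 2351 m/s.
Δv = v_esc − v_c = 688.5 m/s.

Δv ≈ 688 m/s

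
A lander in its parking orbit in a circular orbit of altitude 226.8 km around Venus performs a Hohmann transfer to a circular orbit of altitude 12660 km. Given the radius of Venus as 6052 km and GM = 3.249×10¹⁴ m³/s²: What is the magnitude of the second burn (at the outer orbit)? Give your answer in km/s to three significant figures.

r₁ = 6052 + 226.8 = 6278.8 km = 6.2788×10⁶ m.
r₂ = 6052 + 12660 = 18712 km = 1.8712×10⁷ m.
Transfer ellipse a_t = (r₁ + r₂)/2 = 1.250×10⁷ m.
At r₁: circular v_c1 = √(μ/r₁) = 7193 m/s; transfer-periapsis v_p = √[μ(2/r₁ − 1/a_t)] = 8803 m/s.
At r₂: circular v_c2 = √(μ/r₂) = 4167 m/s; transfer-apoapsis v_a = √[μ(2/r₂ − 1/a_t)] = 2954 m/s.
Δv₂ = v_c2 − v_a = 1213 m/s.
= 1.213 km/s.

Δv ≈ 1.21 km/s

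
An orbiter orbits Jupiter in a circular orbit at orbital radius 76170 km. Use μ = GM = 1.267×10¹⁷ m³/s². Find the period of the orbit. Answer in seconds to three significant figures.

r = 76170 km = 7.617×10⁷ m.
Kepler's third law: T = 2π√(r³/μ) = 2π√((7.617×10⁷)³ / 1.267×10¹⁷).
r³/μ = 3.488×10⁶ s², so T = 2π × 1.868×10³ = 1.173×10⁴ s.

T ≈ 11700 seconds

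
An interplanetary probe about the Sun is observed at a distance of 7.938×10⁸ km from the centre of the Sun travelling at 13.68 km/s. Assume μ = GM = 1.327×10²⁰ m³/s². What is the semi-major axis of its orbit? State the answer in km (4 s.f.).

r = 7.938×10¹¹ m.
Vis-viva rearranged: 1/a = 2/r − v²/μ = 2.520×10⁻¹² − 1.410×10⁻¹² = 1.109×10⁻¹² m⁻¹.
a = 9.015×10¹¹ m = 9.0150×10⁸ km.

a ≈ 9.015×10⁸ km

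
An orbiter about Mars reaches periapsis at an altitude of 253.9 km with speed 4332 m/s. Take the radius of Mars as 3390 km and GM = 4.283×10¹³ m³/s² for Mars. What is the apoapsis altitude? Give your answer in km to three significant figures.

r_p = 3390 + 253.9 = 3643.9 km = 3.644×10⁶ m.
Specific energy ε = v²/2 − μ/r = -2.371×10⁶ J/kg, so a = −μ/(2ε) = 9.033×10⁶ m.
The apsides satisfy r_p + r_a = 2a, so the apoapsis radius is 2a − r_p = 1.442×10⁷ m = 14422 km.
Apoapsis altitude = 14422 − 3390 = 11032 km.

apoapsis altitude ≈ 11000 km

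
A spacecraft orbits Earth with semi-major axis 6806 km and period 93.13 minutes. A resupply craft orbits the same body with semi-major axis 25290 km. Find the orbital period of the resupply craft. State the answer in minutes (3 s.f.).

Kepler's third law: T² ∝ a³, so T₂ = T₁ (a₂/a₁)^(3/2).
a₂/a₁ = 3.716, (a₂/a₁)^(3/2) = 7.163.
T₂ = 93.13 × 7.163 = 667.1 minutes.

T₂ ≈ 667 minutes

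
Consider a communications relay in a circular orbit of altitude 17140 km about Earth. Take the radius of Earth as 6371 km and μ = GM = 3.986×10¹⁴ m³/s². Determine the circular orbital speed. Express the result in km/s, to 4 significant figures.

r = 6371 + 17140 = 23511 km = 2.3511×10⁷ m.
For a circular orbit v = √(μ/r) = √(3.986×10¹⁴ / 2.351×10⁷) = √(1.695×10⁷) = 4117 m/s.
That is 4.117 km/s.

v ≈ 4.117 km/s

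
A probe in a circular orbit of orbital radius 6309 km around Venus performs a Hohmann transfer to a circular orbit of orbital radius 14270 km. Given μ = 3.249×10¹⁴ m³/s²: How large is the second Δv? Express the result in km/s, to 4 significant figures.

Δv ≈ 1.035 km/s

r₁ = 6309 km = 6.309×10⁶ m.
r₂ = 14270 km = 1.427×10⁷ m.
Transfer ellipse a_t = (r₁ + r₂)/2 = 1.029×10⁷ m.
At r₁: circular v_c1 = √(μ/r₁) = 7176 m/s; transfer-periapsis v_p = √[μ(2/r₁ − 1/a_t)] = 8451 m/s.
At r₂: circular v_c2 = √(μ/r₂) = 4772 m/s; transfer-apoapsis v_a = √[μ(2/r₂ − 1/a_t)] = 3736 m/s.
Δv₂ = v_c2 − v_a = 1035 m/s.
= 1.035 km/s.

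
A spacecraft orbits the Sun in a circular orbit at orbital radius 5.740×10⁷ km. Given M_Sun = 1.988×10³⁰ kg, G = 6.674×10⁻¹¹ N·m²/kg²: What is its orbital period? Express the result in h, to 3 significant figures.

T ≈ 2080 h

μ = GM = 6.674×10⁻¹¹ × 1.988×10³⁰ = 1.327×10²⁰ m³/s².
r = 5.740×10⁷ km = 5.740×10¹⁰ m.
Kepler's third law: T = 2π√(r³/μ) = 2π√((5.740×10¹⁰)³ / 1.327×10²⁰).
r³/μ = 1.425×10¹² s², so T = 2π × 1.194×10⁶ = 7.501×10⁶ s.
Converting: 7.501×10⁶ s ÷ 3600 = 2084 h.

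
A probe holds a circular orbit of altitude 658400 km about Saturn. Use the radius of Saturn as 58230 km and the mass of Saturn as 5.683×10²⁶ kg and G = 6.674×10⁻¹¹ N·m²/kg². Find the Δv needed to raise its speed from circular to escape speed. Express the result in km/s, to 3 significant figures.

μ = GM = 6.674×10⁻¹¹ × 5.683×10²⁶ = 3.793×10¹⁶ m³/s².
r = 58230 + 658400 = 716630 km = 7.1663×10⁸ m.
Circular speed v_c = √(μ/r) = 7275 m/s.
Escape speed v_esc = √(2μ/r) = √2 × v_c = 10290 m/s.
Δv = v_esc − v_c = 3013 m/s = 3.013 km/s.

Δv ≈ 3.01 km/s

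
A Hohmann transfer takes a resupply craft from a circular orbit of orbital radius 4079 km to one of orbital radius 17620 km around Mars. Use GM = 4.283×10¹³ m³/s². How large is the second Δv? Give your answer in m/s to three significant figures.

r₁ = 4079 km = 4.079×10⁶ m.
r₂ = 17620 km = 1.762×10⁷ m.
Transfer ellipse a_t = (r₁ + r₂)/2 = 1.085×10⁷ m.
At r₁: circular v_c1 = √(μ/r₁) = 3240 m/s; transfer-periapsis v_p = √[μ(2/r₁ − 1/a_t)] = 4129 m/s.
At r₂: circular v_c2 = √(μ/r₂) = 1559 m/s; transfer-apoapsis v_a = √[μ(2/r₂ − 1/a_t)] = 956.0 m/s.
Δv₂ = v_c2 − v_a = 603.1 m/s.

Δv ≈ 603 m/s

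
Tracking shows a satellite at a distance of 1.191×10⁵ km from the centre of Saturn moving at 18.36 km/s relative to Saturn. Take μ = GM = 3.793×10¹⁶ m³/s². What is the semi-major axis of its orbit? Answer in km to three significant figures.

a ≈ 1.26×10⁵ km

r = 1.191×10⁸ m.
Vis-viva rearranged: 1/a = 2/r − v²/μ = 1.679×10⁻⁸ − 8.887×10⁻⁹ = 7.905×10⁻⁹ m⁻¹.
a = 1.265×10⁸ m = 1.2649×10⁵ km.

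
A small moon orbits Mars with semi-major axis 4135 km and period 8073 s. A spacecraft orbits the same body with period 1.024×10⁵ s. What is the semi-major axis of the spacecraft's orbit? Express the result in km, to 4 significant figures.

a₂ ≈ 22490 km

Kepler's third law: a³ ∝ T², so a₂ = a₁ (T₂/T₁)^(2/3).
T₂/T₁ = 12.68, (T₂/T₁)^(2/3) = 5.439.
a₂ = 4135 × 5.439 = 22490 km.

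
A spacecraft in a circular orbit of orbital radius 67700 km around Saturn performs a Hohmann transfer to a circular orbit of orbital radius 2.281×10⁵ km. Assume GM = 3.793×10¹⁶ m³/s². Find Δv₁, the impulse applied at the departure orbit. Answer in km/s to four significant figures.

Δv ≈ 5.725 km/s

r₁ = 67700 km = 6.770×10⁷ m.
r₂ = 2.281×10⁵ km = 2.281×10⁸ m.
Transfer ellipse a_t = (r₁ + r₂)/2 = 1.479×10⁸ m.
At r₁: circular v_c1 = √(μ/r₁) = 23670 m/s; transfer-perikrone v_p = √[μ(2/r₁ − 1/a_t)] = 29400 m/s.
Δv₁ = v_p − v_c1 = 5725 m/s.
= 5.725 km/s.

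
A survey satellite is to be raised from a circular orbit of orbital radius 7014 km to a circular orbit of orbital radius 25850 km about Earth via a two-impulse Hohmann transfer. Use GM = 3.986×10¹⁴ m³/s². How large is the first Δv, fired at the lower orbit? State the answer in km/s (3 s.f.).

r₁ = 7014 km = 7.014×10⁶ m.
r₂ = 25850 km = 2.585×10⁷ m.
Transfer ellipse a_t = (r₁ + r₂)/2 = 1.643×10⁷ m.
At r₁: circular v_c1 = √(μ/r₁) = 7539 m/s; transfer-perigee v_p = √[μ(2/r₁ − 1/a_t)] = 9455 m/s.
Δv₁ = v_p − v_c1 = 1917 m/s.
= 1.917 km/s.

Δv ≈ 1.92 km/s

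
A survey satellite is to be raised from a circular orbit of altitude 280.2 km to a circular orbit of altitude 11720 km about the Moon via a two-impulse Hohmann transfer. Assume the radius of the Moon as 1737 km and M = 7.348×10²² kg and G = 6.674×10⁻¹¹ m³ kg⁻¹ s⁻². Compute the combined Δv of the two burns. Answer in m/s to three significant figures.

Δv_total ≈ 793 m/s

μ = GM = 6.674×10⁻¹¹ × 7.348×10²² = 4.904×10¹² m³/s².
r₁ = 1737 + 280.2 = 2017.2 km = 2.0172×10⁶ m.
r₂ = 1737 + 11720 = 13457 km = 1.3457×10⁷ m.
Transfer ellipse a_t = (r₁ + r₂)/2 = 7.737×10⁶ m.
At r₁: circular v_c1 = √(μ/r₁) = 1559 m/s; transfer-perilune v_p = √[μ(2/r₁ − 1/a_t)] = 2056 m/s.
Δv₁ = v_p − v_c1 = 497.1 m/s.
At r₂: circular v_c2 = √(μ/r₂) = 603.7 m/s; transfer-apolune v_a = √[μ(2/r₂ − 1/a_t)] = 308.2 m/s.
Δv₂ = v_c2 − v_a = 295.4 m/s.
Total Δv = Δv₁ + Δv₂ = 792.5 m/s.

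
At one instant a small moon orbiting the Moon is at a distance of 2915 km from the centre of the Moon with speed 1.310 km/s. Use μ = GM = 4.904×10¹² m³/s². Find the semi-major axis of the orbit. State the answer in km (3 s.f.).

r = 2.915×10⁶ m.
Specific orbital energy ε = v²/2 − μ/r = (1310)²/2 − 4.904×10¹²/2.915×10⁶ = -8.243×10⁵ J/kg.
Since ε = −μ/(2a), a = −μ/(2ε) = 2.975×10⁶ m = 2974.7 km.

a ≈ 2970 km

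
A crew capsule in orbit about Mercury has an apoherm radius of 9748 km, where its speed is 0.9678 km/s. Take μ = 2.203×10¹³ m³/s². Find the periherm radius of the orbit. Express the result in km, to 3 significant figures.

periherm radius ≈ 2550 km

r_a = 9.748×10⁶ m.
Specific energy ε = v²/2 − μ/r = -1.792×10⁶ J/kg, so a = −μ/(2ε) = 6.148×10⁶ m.
The apsides satisfy r_p + r_a = 2a, so the periherm radius is 2a − r_a = 2.548×10⁶ m = 2548.0 km.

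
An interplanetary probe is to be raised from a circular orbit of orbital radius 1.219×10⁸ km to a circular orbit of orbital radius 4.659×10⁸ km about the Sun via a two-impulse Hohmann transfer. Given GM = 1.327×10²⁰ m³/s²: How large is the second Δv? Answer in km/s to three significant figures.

Δv ≈ 6.01 km/s

r₁ = 1.219×10⁸ km = 1.219×10¹¹ m.
r₂ = 4.659×10⁸ km = 4.659×10¹¹ m.
Transfer ellipse a_t = (r₁ + r₂)/2 = 2.939×10¹¹ m.
At r₁: circular v_c1 = √(μ/r₁) = 32990 m/s; transfer-perihelion v_p = √[μ(2/r₁ − 1/a_t)] = 41540 m/s.
At r₂: circular v_c2 = √(μ/r₂) = 16880 m/s; transfer-aphelion v_a = √[μ(2/r₂ − 1/a_t)] = 10870 m/s.
Δv₂ = v_c2 − v_a = 6008 m/s.
= 6.008 km/s.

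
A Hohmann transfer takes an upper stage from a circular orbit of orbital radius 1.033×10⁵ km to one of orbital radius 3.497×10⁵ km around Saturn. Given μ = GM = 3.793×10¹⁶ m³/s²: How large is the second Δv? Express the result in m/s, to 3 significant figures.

r₁ = 1.033×10⁵ km = 1.033×10⁸ m.
r₂ = 3.497×10⁵ km = 3.497×10⁸ m.
Transfer ellipse a_t = (r₁ + r₂)/2 = 2.265×10⁸ m.
At r₁: circular v_c1 = √(μ/r₁) = 19160 m/s; transfer-perikrone v_p = √[μ(2/r₁ − 1/a_t)] = 23810 m/s.
At r₂: circular v_c2 = √(μ/r₂) = 10410 m/s; transfer-apokrone v_a = √[μ(2/r₂ − 1/a_t)] = 7033 m/s.
Δv₂ = v_c2 − v_a = 3381 m/s.

Δv ≈ 3380 m/s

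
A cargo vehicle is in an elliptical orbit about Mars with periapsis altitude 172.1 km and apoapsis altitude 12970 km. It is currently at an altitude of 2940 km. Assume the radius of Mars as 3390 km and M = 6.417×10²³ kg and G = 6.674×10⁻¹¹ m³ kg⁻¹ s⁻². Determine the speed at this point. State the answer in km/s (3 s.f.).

μ = GM = 6.674×10⁻¹¹ × 6.417×10²³ = 4.283×10¹³ m³/s².
r_p = 3390 + 172.1 = 3562.1 km = 3.5621×10⁶ m.
r_a = 3390 + 12970 = 16360 km = 1.6360×10⁷ m.
r = 3390 + 2940 = 6330.0 km = 6.330×10⁶ m.
Semi-major axis a = (r_p + r_a)/2 = 9961.0 km = 9.961×10⁶ m.
Vis-viva: v² = μ(2/r − 1/a) = 4.283×10¹³ × (3.160×10⁻⁷ − 1.004×10⁻⁷) = 9.232×10⁶ m²/s².
v = 3038 m/s = 3.038 km/s.

v ≈ 3.04 km/s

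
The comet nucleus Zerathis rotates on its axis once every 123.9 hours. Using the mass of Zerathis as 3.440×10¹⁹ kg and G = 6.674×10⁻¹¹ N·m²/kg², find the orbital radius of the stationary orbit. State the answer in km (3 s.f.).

r_sync ≈ 2260 km

μ = GM = 6.674×10⁻¹¹ × 3.440×10¹⁹ = 2.296×10⁹ m³/s².
T = 123.9 hours = 4.460×10⁵ s.
A synchronous orbit has period T, so by Kepler's third law a = (μT²/4π²)^(1/3).
μT²/4π² = 2.296×10⁹ × (4.460×10⁵)² / 39.48 = 1.157×10¹⁹ m³.
a = 2.262×10⁶ m = 2261.7 km.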